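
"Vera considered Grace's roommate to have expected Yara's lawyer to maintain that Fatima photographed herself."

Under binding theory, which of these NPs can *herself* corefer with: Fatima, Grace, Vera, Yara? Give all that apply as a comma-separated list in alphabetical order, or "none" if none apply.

*herself* is a reflexive; Principle A requires it to be bound within its binding domain — the clause headed by 'photographed'.
— Fatima: subject of the clause headed by 'photographed'; c-commands the reflexive within its binding domain — allowed (Principle A).
— Grace: possessor inside the subject DP of the clause headed by 'expected'; does not c-command the reflexive — cannot bind it (Principle A).
— Vera: subject of the matrix clause; c-commands the reflexive but lies outside its binding domain — cannot bind it (Principle A).
— Yara: possessor inside the subject DP of the clause headed by 'maintain'; does not c-command the reflexive — cannot bind it (Principle A).

Fatima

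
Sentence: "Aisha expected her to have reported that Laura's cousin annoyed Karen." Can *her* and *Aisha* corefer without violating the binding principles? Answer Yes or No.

*Aisha* is an R-expression; Principle C requires it to be free (not bound by any c-commanding expression).
— her: subject of the clause headed by 'reported'; the R-expression locally c-commands the pronoun — coreference blocked (Principle B on the pronoun).

No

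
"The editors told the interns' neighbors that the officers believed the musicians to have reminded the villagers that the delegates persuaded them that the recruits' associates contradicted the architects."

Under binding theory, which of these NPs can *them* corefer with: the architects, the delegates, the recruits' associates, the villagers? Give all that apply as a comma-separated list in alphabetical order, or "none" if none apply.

*them* is a pronoun; Principle B requires it to be free in its binding domain — the clause headed by 'persuaded'.
— the architects: object of the clause headed by 'contradicted'; is c-commanded by the pronoun; coreference would bind this R-expression — blocked (Principle C).
— the delegates: subject of the clause headed by 'persuaded'; c-commands the pronoun within its binding domain — blocked (Principle B).
— the recruits' associates: subject of the clause headed by 'contradicted'; is c-commanded by the pronoun; coreference would bind this R-expression — blocked (Principle C).
— the villagers: object of the clause headed by 'reminded'; c-commands the pronoun but lies outside its binding domain — allowed.

the villagers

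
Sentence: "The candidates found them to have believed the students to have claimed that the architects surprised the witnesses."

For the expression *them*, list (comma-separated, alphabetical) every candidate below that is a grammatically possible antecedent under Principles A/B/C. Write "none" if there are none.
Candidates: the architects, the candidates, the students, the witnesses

none

*them* is a pronoun; Principle B requires it to be free in its binding domain — the matrix clause.
— the architects: subject of the clause headed by 'surprised'; is c-commanded by the pronoun; coreference would bind this R-expression — blocked (Principle C).
— the candidates: subject of the matrix clause; c-commands the pronoun within its binding domain — blocked (Principle B).
— the students: subject of the clause headed by 'claimed'; is c-commanded by the pronoun; coreference would bind this R-expression — blocked (Principle C).
— the witnesses: object of the clause headed by 'surprised'; is c-commanded by the pronoun; coreference would bind this R-expression — blocked (Principle C).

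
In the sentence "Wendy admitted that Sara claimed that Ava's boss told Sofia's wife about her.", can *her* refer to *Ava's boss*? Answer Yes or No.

*her* is a pronoun; Principle B requires it to be free in its binding domain — the clause headed by 'told'.
— Ava's boss: subject of the clause headed by 'told'; c-commands the pronoun within its binding domain — blocked (Principle B).

No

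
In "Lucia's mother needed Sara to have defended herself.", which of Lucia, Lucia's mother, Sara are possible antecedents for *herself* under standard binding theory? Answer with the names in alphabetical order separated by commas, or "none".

*herself* is a reflexive; Principle A requires it to be bound within its binding domain — the clause headed by 'defended'.
— Lucia: possessor inside the subject DP of the matrix clause; does not c-command the reflexive — cannot bind it (Principle A).
— Lucia's mother: subject of the matrix clause; c-commands the reflexive but lies outside its binding domain — cannot bind it (Principle A).
— Sara: subject of the clause headed by 'defended'; c-commands the reflexive within its binding domain — allowed (Principle A).

Sara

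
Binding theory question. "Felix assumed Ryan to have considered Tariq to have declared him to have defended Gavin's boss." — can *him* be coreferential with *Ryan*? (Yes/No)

*him* is a pronoun; Principle B requires it to be free in its binding domain — the clause headed by 'declared'.
— Ryan: subject of the clause headed by 'considered'; c-commands the pronoun but lies outside its binding domain — allowed.

Yes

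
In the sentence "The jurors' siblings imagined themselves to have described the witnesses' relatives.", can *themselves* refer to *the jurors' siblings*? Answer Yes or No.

Yes

*themselves* is a reflexive; Principle A requires it to be bound within its binding domain — the matrix clause.
— the jurors' siblings: subject of the matrix clause; c-commands the reflexive within its binding domain — allowed (Principle A).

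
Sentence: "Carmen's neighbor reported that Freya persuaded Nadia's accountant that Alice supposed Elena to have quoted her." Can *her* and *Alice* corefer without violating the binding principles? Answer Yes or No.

Yes

*Alice* is an R-expression; Principle C requires it to be free (not bound by any c-commanding expression).
— her: object of the clause headed by 'quoted'; the pronoun does not c-command the R-expression — coreference allowed.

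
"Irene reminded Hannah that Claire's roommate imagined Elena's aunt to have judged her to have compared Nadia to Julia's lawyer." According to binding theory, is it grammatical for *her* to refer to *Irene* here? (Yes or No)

Yes

*Irene* is an R-expression; Principle C requires it to be free (not bound by any c-commanding expression).
— her: subject of the clause headed by 'compared'; the pronoun does not c-command the R-expression — coreference allowed.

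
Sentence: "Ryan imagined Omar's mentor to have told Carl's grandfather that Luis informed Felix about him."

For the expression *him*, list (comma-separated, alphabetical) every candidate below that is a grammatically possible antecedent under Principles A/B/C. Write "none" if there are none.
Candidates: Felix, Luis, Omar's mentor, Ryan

*him* is a pronoun; Principle B requires it to be free in its binding domain — the clause headed by 'informed'.
— Felix: object of the clause headed by 'informed'; c-commands the pronoun within its binding domain — blocked (Principle B).
— Luis: subject of the clause headed by 'informed'; c-commands the pronoun within its binding domain — blocked (Principle B).
— Omar's mentor: subject of the clause headed by 'told'; c-commands the pronoun but lies outside its binding domain — allowed.
— Ryan: subject of the matrix clause; c-commands the pronoun but lies outside its binding domain — allowed.

Omar's mentor, Ryan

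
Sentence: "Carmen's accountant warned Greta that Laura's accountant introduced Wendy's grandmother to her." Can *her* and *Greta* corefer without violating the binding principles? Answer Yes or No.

*Greta* is an R-expression; Principle C requires it to be free (not bound by any c-commanding expression).
— her: second object of the clause headed by 'introduced'; the pronoun does not c-command the R-expression — coreference allowed.

Yes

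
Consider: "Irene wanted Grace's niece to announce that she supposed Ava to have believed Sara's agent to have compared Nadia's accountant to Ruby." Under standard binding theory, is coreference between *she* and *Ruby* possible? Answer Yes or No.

*Ruby* is an R-expression; Principle C requires it to be free (not bound by any c-commanding expression).
— she: subject of the clause headed by 'supposed'; the pronoun c-commands the R-expression — coreference blocked (Principle C).

No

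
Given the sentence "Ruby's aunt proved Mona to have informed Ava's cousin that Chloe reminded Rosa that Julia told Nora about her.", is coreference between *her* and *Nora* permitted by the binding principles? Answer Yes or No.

*her* is a pronoun; Principle B requires it to be free in its binding domain — the clause headed by 'told'.
— Nora: object of the clause headed by 'told'; c-commands the pronoun within its binding domain — blocked (Principle B).

No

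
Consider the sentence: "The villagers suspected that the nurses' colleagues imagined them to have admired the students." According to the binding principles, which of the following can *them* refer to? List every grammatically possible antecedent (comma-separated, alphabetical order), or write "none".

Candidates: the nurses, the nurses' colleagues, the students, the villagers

*them* is a pronoun; Principle B requires it to be free in its binding domain — the clause headed by 'imagined'.
— the nurses: possessor inside the subject DP of the clause headed by 'imagined'; does not c-command the pronoun — Principle B does not apply; allowed.
— the nurses' colleagues: subject of the clause headed by 'imagined'; c-commands the pronoun within its binding domain — blocked (Principle B).
— the students: object of the clause headed by 'admired'; is c-commanded by the pronoun; coreference would bind this R-expression — blocked (Principle C).
— the villagers: subject of the matrix clause; c-commands the pronoun but lies outside its binding domain — allowed.

the nurses, the villagers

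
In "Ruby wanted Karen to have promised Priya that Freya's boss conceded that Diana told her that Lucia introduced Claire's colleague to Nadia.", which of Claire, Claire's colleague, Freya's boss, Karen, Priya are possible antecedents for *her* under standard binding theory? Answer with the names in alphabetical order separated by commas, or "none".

Freya's boss, Karen, Priya

*her* is a pronoun; Principle B requires it to be free in its binding domain — the clause headed by 'told'.
— Claire: possessor inside the object DP of the clause headed by 'introduced'; is c-commanded by the pronoun; coreference would bind this R-expression — blocked (Principle C).
— Claire's colleague: object of the clause headed by 'introduced'; is c-commanded by the pronoun; coreference would bind this R-expression — blocked (Principle C).
— Freya's boss: subject of the clause headed by 'conceded'; c-commands the pronoun but lies outside its binding domain — allowed.
— Karen: subject of the clause headed by 'promised'; c-commands the pronoun but lies outside its binding domain — allowed.
— Priya: object of the clause headed by 'promised'; c-commands the pronoun but lies outside its binding domain — allowed.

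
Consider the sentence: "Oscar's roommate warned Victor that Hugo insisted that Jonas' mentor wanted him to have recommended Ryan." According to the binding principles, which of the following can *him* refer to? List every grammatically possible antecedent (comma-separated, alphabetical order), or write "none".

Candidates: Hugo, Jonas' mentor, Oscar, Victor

Hugo, Oscar, Victor

*him* is a pronoun; Principle B requires it to be free in its binding domain — the clause headed by 'wanted'.
— Hugo: subject of the clause headed by 'insisted'; c-commands the pronoun but lies outside its binding domain — allowed.
— Jonas' mentor: subject of the clause headed by 'wanted'; c-commands the pronoun within its binding domain — blocked (Principle B).
— Oscar: possessor inside the subject DP of the matrix clause; does not c-command the pronoun — Principle B does not apply; allowed.
— Victor: object of the matrix clause; c-commands the pronoun but lies outside its binding domain — allowed.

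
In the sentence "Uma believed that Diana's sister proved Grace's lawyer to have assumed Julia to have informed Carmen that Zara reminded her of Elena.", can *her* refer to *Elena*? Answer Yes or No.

No

*her* is a pronoun; Principle B requires it to be free in its binding domain — the clause headed by 'reminded'.
— Elena: second object of the clause headed by 'reminded'; is c-commanded by the pronoun; coreference would bind this R-expression — blocked (Principle C).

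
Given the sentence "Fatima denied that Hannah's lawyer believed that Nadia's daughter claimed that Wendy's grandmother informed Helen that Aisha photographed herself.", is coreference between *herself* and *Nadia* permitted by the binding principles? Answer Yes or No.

*herself* is a reflexive; Principle A requires it to be bound within its binding domain — the clause headed by 'photographed'.
— Nadia: possessor inside the subject DP of the clause headed by 'claimed'; does not c-command the reflexive — cannot bind it (Principle A).

No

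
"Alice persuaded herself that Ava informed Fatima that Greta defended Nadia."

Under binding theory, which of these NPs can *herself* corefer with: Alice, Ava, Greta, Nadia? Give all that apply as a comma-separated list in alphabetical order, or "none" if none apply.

*herself* is a reflexive; Principle A requires it to be bound within its binding domain — the matrix clause.
— Alice: subject of the matrix clause; c-commands the reflexive within its binding domain — allowed (Principle A).
— Ava: subject of the clause headed by 'informed'; does not c-command the reflexive — cannot bind it (Principle A).
— Greta: subject of the clause headed by 'defended'; does not c-command the reflexive — cannot bind it (Principle A).
— Nadia: object of the clause headed by 'defended'; does not c-command the reflexive — cannot bind it (Principle A).

Alice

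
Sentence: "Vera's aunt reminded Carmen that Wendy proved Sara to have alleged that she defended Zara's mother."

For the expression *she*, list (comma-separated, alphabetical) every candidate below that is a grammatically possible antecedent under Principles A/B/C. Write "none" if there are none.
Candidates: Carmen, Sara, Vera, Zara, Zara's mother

Carmen, Sara, Vera

*she* is a pronoun; Principle B requires it to be free in its binding domain — the clause headed by 'defended'.
— Carmen: object of the matrix clause; c-commands the pronoun but lies outside its binding domain — allowed.
— Sara: subject of the clause headed by 'alleged'; c-commands the pronoun but lies outside its binding domain — allowed.
— Vera: possessor inside the subject DP of the matrix clause; does not c-command the pronoun — Principle B does not apply; allowed.
— Zara: possessor inside the object DP of the clause headed by 'defended'; is c-commanded by the pronoun; coreference would bind this R-expression — blocked (Principle C).
— Zara's mother: object of the clause headed by 'defended'; is c-commanded by the pronoun; coreference would bind this R-expression — blocked (Principle C).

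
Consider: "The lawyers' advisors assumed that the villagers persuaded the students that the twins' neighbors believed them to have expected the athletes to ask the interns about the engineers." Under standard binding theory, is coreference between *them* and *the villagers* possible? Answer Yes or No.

Yes

*the villagers* is an R-expression; Principle C requires it to be free (not bound by any c-commanding expression).
— them: subject of the clause headed by 'expected'; the pronoun does not c-command the R-expression — coreference allowed.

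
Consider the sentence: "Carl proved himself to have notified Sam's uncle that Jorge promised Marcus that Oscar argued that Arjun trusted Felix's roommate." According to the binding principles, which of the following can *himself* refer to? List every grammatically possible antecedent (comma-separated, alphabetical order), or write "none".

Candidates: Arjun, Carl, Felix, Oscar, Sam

Carl

*himself* is a reflexive; Principle A requires it to be bound within its binding domain — the matrix clause.
— Arjun: subject of the clause headed by 'trusted'; does not c-command the reflexive — cannot bind it (Principle A).
— Carl: subject of the matrix clause; c-commands the reflexive within its binding domain — allowed (Principle A).
— Felix: possessor inside the object DP of the clause headed by 'trusted'; does not c-command the reflexive — cannot bind it (Principle A).
— Oscar: subject of the clause headed by 'argued'; does not c-command the reflexive — cannot bind it (Principle A).
— Sam: possessor inside the object DP of the clause headed by 'notified'; does not c-command the reflexive — cannot bind it (Principle A).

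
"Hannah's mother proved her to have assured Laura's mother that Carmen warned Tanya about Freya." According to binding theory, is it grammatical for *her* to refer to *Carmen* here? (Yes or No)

No

*Carmen* is an R-expression; Principle C requires it to be free (not bound by any c-commanding expression).
— her: subject of the clause headed by 'assured'; the pronoun c-commands the R-expression — coreference blocked (Principle C).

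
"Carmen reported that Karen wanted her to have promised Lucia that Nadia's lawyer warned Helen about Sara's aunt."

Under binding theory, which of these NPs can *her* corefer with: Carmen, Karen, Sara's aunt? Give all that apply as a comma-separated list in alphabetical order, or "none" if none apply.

*her* is a pronoun; Principle B requires it to be free in its binding domain — the clause headed by 'wanted'.
— Carmen: subject of the matrix clause; c-commands the pronoun but lies outside its binding domain — allowed.
— Karen: subject of the clause headed by 'wanted'; c-commands the pronoun within its binding domain — blocked (Principle B).
— Sara's aunt: second object of the clause headed by 'warned'; is c-commanded by the pronoun; coreference would bind this R-expression — blocked (Principle C).

Carmen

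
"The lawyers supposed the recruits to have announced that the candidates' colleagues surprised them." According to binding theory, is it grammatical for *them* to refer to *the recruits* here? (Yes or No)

*the recruits* is an R-expression; Principle C requires it to be free (not bound by any c-commanding expression).
— them: object of the clause headed by 'surprised'; the pronoun does not c-command the R-expression — coreference allowed.

Yes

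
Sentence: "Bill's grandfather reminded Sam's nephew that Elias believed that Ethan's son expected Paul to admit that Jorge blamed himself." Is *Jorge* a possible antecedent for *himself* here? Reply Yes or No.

*himself* is a reflexive; Principle A requires it to be bound within its binding domain — the clause headed by 'blamed'.
— Jorge: subject of the clause headed by 'blamed'; c-commands the reflexive within its binding domain — allowed (Principle A).

Yes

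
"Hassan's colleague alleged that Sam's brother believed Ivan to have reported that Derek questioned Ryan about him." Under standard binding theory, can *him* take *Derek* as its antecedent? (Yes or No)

No

*him* is a pronoun; Principle B requires it to be free in its binding domain — the clause headed by 'questioned'.
— Derek: subject of the clause headed by 'questioned'; c-commands the pronoun within its binding domain — blocked (Principle B).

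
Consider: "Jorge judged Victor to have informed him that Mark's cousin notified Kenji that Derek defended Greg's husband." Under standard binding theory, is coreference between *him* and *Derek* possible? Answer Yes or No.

No

*Derek* is an R-expression; Principle C requires it to be free (not bound by any c-commanding expression).
— him: object of the clause headed by 'informed'; the pronoun c-commands the R-expression — coreference blocked (Principle C).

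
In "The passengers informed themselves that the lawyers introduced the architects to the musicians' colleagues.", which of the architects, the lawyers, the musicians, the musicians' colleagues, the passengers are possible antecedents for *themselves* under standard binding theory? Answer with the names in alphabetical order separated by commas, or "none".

the passengers

*themselves* is a reflexive; Principle A requires it to be bound within its binding domain — the matrix clause.
— the architects: object of the clause headed by 'introduced'; does not c-command the reflexive — cannot bind it (Principle A).
— the lawyers: subject of the clause headed by 'introduced'; does not c-command the reflexive — cannot bind it (Principle A).
— the musicians: possessor inside the second object DP of the clause headed by 'introduced'; does not c-command the reflexive — cannot bind it (Principle A).
— the musicians' colleagues: second object of the clause headed by 'introduced'; does not c-command the reflexive — cannot bind it (Principle A).
— the passengers: subject of the matrix clause; c-commands the reflexive within its binding domain — allowed (Principle A).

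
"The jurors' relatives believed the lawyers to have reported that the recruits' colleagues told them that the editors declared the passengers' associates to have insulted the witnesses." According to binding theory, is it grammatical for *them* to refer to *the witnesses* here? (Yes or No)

No

*the witnesses* is an R-expression; Principle C requires it to be free (not bound by any c-commanding expression).
— them: object of the clause headed by 'told'; the pronoun c-commands the R-expression — coreference blocked (Principle C).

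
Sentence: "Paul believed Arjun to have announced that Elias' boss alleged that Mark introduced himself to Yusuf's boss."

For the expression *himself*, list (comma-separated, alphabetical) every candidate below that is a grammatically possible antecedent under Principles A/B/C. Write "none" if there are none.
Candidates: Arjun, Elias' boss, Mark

Mark

*himself* is a reflexive; Principle A requires it to be bound within its binding domain — the clause headed by 'introduced'.
— Arjun: subject of the clause headed by 'announced'; c-commands the reflexive but lies outside its binding domain — cannot bind it (Principle A).
— Elias' boss: subject of the clause headed by 'alleged'; c-commands the reflexive but lies outside its binding domain — cannot bind it (Principle A).
— Mark: subject of the clause headed by 'introduced'; c-commands the reflexive within its binding domain — allowed (Principle A).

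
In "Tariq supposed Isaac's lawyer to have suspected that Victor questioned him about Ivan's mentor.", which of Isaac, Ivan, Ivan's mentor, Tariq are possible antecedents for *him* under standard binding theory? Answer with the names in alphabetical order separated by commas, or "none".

Isaac, Tariq

*him* is a pronoun; Principle B requires it to be free in its binding domain — the clause headed by 'questioned'.
— Isaac: possessor inside the subject DP of the clause headed by 'suspected'; does not c-command the pronoun — Principle B does not apply; allowed.
— Ivan: possessor inside the second object DP of the clause headed by 'questioned'; is c-commanded by the pronoun; coreference would bind this R-expression — blocked (Principle C).
— Ivan's mentor: second object of the clause headed by 'questioned'; is c-commanded by the pronoun; coreference would bind this R-expression — blocked (Principle C).
— Tariq: subject of the matrix clause; c-commands the pronoun but lies outside its binding domain — allowed.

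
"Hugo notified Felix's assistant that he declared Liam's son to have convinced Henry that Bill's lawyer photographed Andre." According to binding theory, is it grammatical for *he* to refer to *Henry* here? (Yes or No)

No

*Henry* is an R-expression; Principle C requires it to be free (not bound by any c-commanding expression).
— he: subject of the clause headed by 'declared'; the pronoun c-commands the R-expression — coreference blocked (Principle C).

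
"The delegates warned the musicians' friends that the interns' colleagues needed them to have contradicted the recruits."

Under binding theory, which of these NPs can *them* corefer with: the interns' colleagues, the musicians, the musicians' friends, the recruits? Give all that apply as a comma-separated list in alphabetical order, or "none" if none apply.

the musicians, the musicians' friends

*them* is a pronoun; Principle B requires it to be free in its binding domain — the clause headed by 'needed'.
— the interns' colleagues: subject of the clause headed by 'needed'; c-commands the pronoun within its binding domain — blocked (Principle B).
— the musicians: possessor inside the object DP of the matrix clause; does not c-command the pronoun — Principle B does not apply; allowed.
— the musicians' friends: object of the matrix clause; c-commands the pronoun but lies outside its binding domain — allowed.
— the recruits: object of the clause headed by 'contradicted'; is c-commanded by the pronoun; coreference would bind this R-expression — blocked (Principle C).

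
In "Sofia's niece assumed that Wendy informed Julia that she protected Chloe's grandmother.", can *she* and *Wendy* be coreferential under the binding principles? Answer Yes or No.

Yes

*Wendy* is an R-expression; Principle C requires it to be free (not bound by any c-commanding expression).
— she: subject of the clause headed by 'protected'; the pronoun does not c-command the R-expression — coreference allowed.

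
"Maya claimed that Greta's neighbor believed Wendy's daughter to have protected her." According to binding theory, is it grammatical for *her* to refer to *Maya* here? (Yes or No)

Yes

*Maya* is an R-expression; Principle C requires it to be free (not bound by any c-commanding expression).
— her: object of the clause headed by 'protected'; the pronoun does not c-command the R-expression — coreference allowed.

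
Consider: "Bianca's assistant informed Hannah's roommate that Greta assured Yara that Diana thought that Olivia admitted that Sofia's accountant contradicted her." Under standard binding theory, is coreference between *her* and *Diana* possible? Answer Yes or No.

Yes

*Diana* is an R-expression; Principle C requires it to be free (not bound by any c-commanding expression).
— her: object of the clause headed by 'contradicted'; the pronoun does not c-command the R-expression — coreference allowed.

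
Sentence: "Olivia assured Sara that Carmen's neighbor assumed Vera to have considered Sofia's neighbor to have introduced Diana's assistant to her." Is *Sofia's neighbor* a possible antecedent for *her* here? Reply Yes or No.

*her* is a pronoun; Principle B requires it to be free in its binding domain — the clause headed by 'introduced'.
— Sofia's neighbor: subject of the clause headed by 'introduced'; c-commands the pronoun within its binding domain — blocked (Principle B).

No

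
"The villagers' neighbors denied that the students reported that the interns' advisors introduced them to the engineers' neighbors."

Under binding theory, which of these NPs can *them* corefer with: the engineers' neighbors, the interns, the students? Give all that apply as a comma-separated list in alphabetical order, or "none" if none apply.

*them* is a pronoun; Principle B requires it to be free in its binding domain — the clause headed by 'introduced'.
— the engineers' neighbors: second object of the clause headed by 'introduced'; is c-commanded by the pronoun; coreference would bind this R-expression — blocked (Principle C).
— the interns: possessor inside the subject DP of the clause headed by 'introduced'; does not c-command the pronoun — Principle B does not apply; allowed.
— the students: subject of the clause headed by 'reported'; c-commands the pronoun but lies outside its binding domain — allowed.

the interns, the students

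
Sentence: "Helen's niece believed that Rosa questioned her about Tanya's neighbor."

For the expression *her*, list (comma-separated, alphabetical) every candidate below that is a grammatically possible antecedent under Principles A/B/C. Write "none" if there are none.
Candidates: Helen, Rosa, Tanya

*her* is a pronoun; Principle B requires it to be free in its binding domain — the clause headed by 'questioned'.
— Helen: possessor inside the subject DP of the matrix clause; does not c-command the pronoun — Principle B does not apply; allowed.
— Rosa: subject of the clause headed by 'questioned'; c-commands the pronoun within its binding domain — blocked (Principle B).
— Tanya: possessor inside the second object DP of the clause headed by 'questioned'; is c-commanded by the pronoun; coreference would bind this R-expression — blocked (Principle C).

Helen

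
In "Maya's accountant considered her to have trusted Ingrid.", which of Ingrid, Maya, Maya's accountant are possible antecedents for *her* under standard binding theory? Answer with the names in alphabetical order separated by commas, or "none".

*her* is a pronoun; Principle B requires it to be free in its binding domain — the matrix clause.
— Ingrid: object of the clause headed by 'trusted'; is c-commanded by the pronoun; coreference would bind this R-expression — blocked (Principle C).
— Maya: possessor inside the subject DP of the matrix clause; does not c-command the pronoun — Principle B does not apply; allowed.
— Maya's accountant: subject of the matrix clause; c-commands the pronoun within its binding domain — blocked (Principle B).

Maya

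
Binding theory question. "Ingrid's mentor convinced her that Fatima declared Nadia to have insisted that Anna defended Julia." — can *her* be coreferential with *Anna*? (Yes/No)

No

*her* is a pronoun; Principle B requires it to be free in its binding domain — the matrix clause.
— Anna: subject of the clause headed by 'defended'; is c-commanded by the pronoun; coreference would bind this R-expression — blocked (Principle C).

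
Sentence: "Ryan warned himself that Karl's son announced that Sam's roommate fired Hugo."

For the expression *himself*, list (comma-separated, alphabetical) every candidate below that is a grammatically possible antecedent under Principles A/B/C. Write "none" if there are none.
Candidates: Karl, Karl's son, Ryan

Ryan

*himself* is a reflexive; Principle A requires it to be bound within its binding domain — the matrix clause.
— Karl: possessor inside the subject DP of the clause headed by 'announced'; does not c-command the reflexive — cannot bind it (Principle A).
— Karl's son: subject of the clause headed by 'announced'; does not c-command the reflexive — cannot bind it (Principle A).
— Ryan: subject of the matrix clause; c-commands the reflexive within its binding domain — allowed (Principle A).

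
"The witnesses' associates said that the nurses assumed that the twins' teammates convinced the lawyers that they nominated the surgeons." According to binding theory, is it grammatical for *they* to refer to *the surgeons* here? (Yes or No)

*the surgeons* is an R-expression; Principle C requires it to be free (not bound by any c-commanding expression).
— they: subject of the clause headed by 'nominated'; the pronoun c-commands the R-expression — coreference blocked (Principle C).

No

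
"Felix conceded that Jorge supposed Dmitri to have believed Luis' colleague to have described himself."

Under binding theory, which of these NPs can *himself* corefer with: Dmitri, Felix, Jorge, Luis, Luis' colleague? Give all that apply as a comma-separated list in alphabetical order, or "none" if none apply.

Luis' colleague

*himself* is a reflexive; Principle A requires it to be bound within its binding domain — the clause headed by 'described'.
— Dmitri: subject of the clause headed by 'believed'; c-commands the reflexive but lies outside its binding domain — cannot bind it (Principle A).
— Felix: subject of the matrix clause; c-commands the reflexive but lies outside its binding domain — cannot bind it (Principle A).
— Jorge: subject of the clause headed by 'supposed'; c-commands the reflexive but lies outside its binding domain — cannot bind it (Principle A).
— Luis: possessor inside the subject DP of the clause headed by 'described'; does not c-command the reflexive — cannot bind it (Principle A).
— Luis' colleague: subject of the clause headed by 'described'; c-commands the reflexive within its binding domain — allowed (Principle A).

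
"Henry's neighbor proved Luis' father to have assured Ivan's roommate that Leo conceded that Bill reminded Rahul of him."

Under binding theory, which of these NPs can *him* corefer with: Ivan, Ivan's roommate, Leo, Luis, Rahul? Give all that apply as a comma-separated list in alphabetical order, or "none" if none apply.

Ivan, Ivan's roommate, Leo, Luis

*him* is a pronoun; Principle B requires it to be free in its binding domain — the clause headed by 'reminded'.
— Ivan: possessor inside the object DP of the clause headed by 'assured'; does not c-command the pronoun — Principle B does not apply; allowed.
— Ivan's roommate: object of the clause headed by 'assured'; c-commands the pronoun but lies outside its binding domain — allowed.
— Leo: subject of the clause headed by 'conceded'; c-commands the pronoun but lies outside its binding domain — allowed.
— Luis: possessor inside the subject DP of the clause headed by 'assured'; does not c-command the pronoun — Principle B does not apply; allowed.
— Rahul: object of the clause headed by 'reminded'; c-commands the pronoun within its binding domain — blocked (Principle B).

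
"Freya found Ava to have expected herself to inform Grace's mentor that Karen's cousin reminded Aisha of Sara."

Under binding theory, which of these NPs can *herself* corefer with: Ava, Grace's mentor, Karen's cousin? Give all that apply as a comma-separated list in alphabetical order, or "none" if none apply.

Ava

*herself* is a reflexive; Principle A requires it to be bound within its binding domain — the clause headed by 'expected'.
— Ava: subject of the clause headed by 'expected'; c-commands the reflexive within its binding domain — allowed (Principle A).
— Grace's mentor: object of the clause headed by 'inform'; does not c-command the reflexive — cannot bind it (Principle A).
— Karen's cousin: subject of the clause headed by 'reminded'; does not c-command the reflexive — cannot bind it (Principle A).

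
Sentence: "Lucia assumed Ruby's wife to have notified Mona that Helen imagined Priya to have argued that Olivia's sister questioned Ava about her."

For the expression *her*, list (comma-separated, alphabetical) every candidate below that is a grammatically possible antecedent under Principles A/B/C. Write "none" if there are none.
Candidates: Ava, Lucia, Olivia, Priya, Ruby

*her* is a pronoun; Principle B requires it to be free in its binding domain — the clause headed by 'questioned'.
— Ava: object of the clause headed by 'questioned'; c-commands the pronoun within its binding domain — blocked (Principle B).
— Lucia: subject of the matrix clause; c-commands the pronoun but lies outside its binding domain — allowed.
— Olivia: possessor inside the subject DP of the clause headed by 'questioned'; does not c-command the pronoun — Principle B does not apply; allowed.
— Priya: subject of the clause headed by 'argued'; c-commands the pronoun but lies outside its binding domain — allowed.
— Ruby: possessor inside the subject DP of the clause headed by 'notified'; does not c-command the pronoun — Principle B does not apply; allowed.

Lucia, Olivia, Priya, Ruby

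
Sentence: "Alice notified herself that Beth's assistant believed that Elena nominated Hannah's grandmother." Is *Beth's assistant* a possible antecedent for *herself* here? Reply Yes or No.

*herself* is a reflexive; Principle A requires it to be bound within its binding domain — the matrix clause.
— Beth's assistant: subject of the clause headed by 'believed'; does not c-command the reflexive — cannot bind it (Principle A).

No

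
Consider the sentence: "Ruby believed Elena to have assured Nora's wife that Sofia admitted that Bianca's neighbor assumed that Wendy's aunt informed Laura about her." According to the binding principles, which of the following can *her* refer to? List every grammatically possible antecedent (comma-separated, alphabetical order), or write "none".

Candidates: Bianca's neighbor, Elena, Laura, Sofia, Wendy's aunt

Bianca's neighbor, Elena, Sofia

*her* is a pronoun; Principle B requires it to be free in its binding domain — the clause headed by 'informed'.
— Bianca's neighbor: subject of the clause headed by 'assumed'; c-commands the pronoun but lies outside its binding domain — allowed.
— Elena: subject of the clause headed by 'assured'; c-commands the pronoun but lies outside its binding domain — allowed.
— Laura: object of the clause headed by 'informed'; c-commands the pronoun within its binding domain — blocked (Principle B).
— Sofia: subject of the clause headed by 'admitted'; c-commands the pronoun but lies outside its binding domain — allowed.
— Wendy's aunt: subject of the clause headed by 'informed'; c-commands the pronoun within its binding domain — blocked (Principle B).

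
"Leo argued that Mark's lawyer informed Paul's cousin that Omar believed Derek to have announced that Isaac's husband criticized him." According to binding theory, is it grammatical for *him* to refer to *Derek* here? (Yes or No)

*Derek* is an R-expression; Principle C requires it to be free (not bound by any c-commanding expression).
— him: object of the clause headed by 'criticized'; the pronoun does not c-command the R-expression — coreference allowed.

Yes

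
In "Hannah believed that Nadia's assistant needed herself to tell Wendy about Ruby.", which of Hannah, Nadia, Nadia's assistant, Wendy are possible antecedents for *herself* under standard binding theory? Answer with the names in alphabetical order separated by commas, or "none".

*herself* is a reflexive; Principle A requires it to be bound within its binding domain — the clause headed by 'needed'.
— Hannah: subject of the matrix clause; c-commands the reflexive but lies outside its binding domain — cannot bind it (Principle A).
— Nadia: possessor inside the subject DP of the clause headed by 'needed'; does not c-command the reflexive — cannot bind it (Principle A).
— Nadia's assistant: subject of the clause headed by 'needed'; c-commands the reflexive within its binding domain — allowed (Principle A).
— Wendy: object of the clause headed by 'tell'; does not c-command the reflexive — cannot bind it (Principle A).

Nadia's assistant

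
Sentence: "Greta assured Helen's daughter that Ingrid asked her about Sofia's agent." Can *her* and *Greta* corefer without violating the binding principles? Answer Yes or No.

Yes

*Greta* is an R-expression; Principle C requires it to be free (not bound by any c-commanding expression).
— her: object of the clause headed by 'asked'; the pronoun does not c-command the R-expression — coreference allowed.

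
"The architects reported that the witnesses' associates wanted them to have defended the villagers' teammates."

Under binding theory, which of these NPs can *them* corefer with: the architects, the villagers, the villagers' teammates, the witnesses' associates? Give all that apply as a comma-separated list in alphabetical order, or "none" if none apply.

the architects

*them* is a pronoun; Principle B requires it to be free in its binding domain — the clause headed by 'wanted'.
— the architects: subject of the matrix clause; c-commands the pronoun but lies outside its binding domain — allowed.
— the villagers: possessor inside the object DP of the clause headed by 'defended'; is c-commanded by the pronoun; coreference would bind this R-expression — blocked (Principle C).
— the villagers' teammates: object of the clause headed by 'defended'; is c-commanded by the pronoun; coreference would bind this R-expression — blocked (Principle C).
— the witnesses' associates: subject of the clause headed by 'wanted'; c-commands the pronoun within its binding domain — blocked (Principle B).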